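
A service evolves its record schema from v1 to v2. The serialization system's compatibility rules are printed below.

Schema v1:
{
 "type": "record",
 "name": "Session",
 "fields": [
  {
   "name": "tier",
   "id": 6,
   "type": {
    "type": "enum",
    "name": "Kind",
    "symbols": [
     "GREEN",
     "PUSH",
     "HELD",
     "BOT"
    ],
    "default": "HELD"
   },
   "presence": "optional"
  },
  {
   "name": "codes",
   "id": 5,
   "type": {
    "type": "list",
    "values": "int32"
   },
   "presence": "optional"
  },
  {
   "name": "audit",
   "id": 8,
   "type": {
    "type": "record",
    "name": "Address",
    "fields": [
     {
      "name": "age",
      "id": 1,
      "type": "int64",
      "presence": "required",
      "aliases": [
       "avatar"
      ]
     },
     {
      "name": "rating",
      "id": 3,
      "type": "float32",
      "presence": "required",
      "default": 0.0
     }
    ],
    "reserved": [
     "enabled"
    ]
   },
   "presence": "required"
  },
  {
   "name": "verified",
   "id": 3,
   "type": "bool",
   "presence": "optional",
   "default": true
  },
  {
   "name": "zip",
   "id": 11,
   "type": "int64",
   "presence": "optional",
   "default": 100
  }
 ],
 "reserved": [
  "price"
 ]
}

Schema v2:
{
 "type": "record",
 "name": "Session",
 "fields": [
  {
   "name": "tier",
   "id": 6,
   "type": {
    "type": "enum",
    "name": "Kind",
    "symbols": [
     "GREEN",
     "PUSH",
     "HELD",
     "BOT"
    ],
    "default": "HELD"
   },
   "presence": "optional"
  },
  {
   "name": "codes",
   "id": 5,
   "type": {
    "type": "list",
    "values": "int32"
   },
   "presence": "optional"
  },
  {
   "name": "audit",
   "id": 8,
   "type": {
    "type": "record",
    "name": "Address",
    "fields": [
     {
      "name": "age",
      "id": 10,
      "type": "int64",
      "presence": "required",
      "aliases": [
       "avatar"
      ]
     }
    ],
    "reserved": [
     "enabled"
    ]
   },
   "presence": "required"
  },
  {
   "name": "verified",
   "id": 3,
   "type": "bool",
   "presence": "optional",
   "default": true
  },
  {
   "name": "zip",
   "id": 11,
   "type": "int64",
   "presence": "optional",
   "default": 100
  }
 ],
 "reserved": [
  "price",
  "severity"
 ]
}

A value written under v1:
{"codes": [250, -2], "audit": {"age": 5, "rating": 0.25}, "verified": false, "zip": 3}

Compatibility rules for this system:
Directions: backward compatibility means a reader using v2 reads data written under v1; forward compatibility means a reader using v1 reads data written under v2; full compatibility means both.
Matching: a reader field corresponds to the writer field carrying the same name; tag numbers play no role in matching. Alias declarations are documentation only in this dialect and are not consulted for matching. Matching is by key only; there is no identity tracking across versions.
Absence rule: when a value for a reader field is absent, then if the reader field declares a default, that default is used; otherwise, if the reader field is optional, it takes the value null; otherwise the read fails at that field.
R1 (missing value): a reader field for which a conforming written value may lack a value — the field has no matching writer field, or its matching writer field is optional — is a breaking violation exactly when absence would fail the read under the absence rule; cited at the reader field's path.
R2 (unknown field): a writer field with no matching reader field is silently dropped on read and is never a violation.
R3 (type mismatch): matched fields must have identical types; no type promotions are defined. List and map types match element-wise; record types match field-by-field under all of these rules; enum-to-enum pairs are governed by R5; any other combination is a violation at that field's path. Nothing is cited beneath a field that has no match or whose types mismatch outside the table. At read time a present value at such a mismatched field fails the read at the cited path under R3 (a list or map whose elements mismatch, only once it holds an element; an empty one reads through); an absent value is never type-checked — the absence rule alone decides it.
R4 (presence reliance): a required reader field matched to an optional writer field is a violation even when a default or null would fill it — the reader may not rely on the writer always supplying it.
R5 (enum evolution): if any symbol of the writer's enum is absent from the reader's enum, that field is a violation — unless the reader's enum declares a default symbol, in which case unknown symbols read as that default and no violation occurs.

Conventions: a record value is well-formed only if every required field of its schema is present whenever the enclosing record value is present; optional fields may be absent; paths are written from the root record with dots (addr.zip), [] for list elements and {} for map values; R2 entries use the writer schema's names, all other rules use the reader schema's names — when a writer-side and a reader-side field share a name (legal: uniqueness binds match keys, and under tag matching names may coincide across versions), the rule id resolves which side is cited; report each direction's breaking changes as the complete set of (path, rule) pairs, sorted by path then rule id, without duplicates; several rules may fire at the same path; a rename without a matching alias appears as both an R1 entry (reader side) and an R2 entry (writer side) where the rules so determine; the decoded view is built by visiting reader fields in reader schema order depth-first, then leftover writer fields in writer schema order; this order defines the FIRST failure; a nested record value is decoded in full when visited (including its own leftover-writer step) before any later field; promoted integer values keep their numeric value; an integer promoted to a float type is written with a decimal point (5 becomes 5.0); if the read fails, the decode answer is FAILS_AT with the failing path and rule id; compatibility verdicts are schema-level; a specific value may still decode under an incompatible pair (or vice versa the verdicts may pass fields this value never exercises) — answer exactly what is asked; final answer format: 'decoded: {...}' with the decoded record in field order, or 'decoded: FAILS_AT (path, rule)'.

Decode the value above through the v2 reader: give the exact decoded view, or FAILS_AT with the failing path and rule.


in Session below, arrows point writer -> reader
migrating the Session value to v2:
  tier := null (missing; optional => null)
  codes := [250, -2]
  audit.age := 5
  writer audit.rating: no reader field; dropped
  verified := false
  zip := 3
  => decoded: {"tier": null, "codes": [250, -2], "audit": {"age": 5}, "verified": false, "zip": 3}
ruling out the remaining Session differences:
  field age in record Address: tag 1 changed to 10 -> fires no rule on Session under this dialect and leaves the result unchanged

decoded: {"tier": null, "codes": [250, -2], "audit": {"age": 5}, "verified": false, "zip": 3}


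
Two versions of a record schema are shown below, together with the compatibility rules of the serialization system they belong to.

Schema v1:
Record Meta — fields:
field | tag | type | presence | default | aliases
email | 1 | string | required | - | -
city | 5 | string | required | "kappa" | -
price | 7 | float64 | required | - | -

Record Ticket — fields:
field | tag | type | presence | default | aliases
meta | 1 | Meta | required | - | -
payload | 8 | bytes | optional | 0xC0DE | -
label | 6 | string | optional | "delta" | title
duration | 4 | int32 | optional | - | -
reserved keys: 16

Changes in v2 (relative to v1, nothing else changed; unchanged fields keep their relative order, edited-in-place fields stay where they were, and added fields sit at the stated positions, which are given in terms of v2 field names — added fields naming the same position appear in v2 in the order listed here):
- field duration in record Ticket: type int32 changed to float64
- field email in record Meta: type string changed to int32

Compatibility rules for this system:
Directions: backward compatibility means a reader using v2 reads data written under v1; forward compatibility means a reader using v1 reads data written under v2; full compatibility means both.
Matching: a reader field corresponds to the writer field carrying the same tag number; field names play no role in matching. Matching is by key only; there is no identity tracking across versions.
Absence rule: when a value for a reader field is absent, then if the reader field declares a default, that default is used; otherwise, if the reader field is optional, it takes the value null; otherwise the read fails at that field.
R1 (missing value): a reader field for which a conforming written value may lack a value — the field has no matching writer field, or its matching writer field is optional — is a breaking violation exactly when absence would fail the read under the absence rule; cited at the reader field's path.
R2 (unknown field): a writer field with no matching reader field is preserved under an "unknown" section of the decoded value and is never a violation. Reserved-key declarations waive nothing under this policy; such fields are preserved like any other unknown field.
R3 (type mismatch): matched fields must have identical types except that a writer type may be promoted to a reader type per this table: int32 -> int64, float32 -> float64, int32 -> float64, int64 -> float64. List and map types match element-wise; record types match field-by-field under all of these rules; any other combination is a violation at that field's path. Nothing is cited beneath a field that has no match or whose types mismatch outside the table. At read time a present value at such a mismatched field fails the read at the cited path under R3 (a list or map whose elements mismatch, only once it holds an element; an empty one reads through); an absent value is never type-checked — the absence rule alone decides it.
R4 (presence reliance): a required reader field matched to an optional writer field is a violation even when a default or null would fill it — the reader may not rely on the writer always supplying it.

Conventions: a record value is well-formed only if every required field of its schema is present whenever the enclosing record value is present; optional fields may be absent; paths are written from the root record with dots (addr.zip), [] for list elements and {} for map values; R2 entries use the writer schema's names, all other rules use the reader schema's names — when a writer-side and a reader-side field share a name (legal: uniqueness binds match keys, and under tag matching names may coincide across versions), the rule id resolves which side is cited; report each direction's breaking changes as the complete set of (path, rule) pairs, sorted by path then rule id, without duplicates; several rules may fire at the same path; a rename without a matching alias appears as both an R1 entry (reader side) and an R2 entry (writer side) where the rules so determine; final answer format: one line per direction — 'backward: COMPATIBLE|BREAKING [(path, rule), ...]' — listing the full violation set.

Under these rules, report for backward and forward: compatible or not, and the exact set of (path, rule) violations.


arrows below run writer -> reader for Ticket
backward pass over Ticket, reader schema v2, writer schema v1:
  Meta -> Meta, writer required: meta aligns to meta
  bytes -> bytes, writer optional: payload aligns to payload
  string -> string, writer optional: label aligns to label
  int32 -> float64, writer optional: duration aligns to duration
  string -> int32, writer required: meta.email aligns to meta.email
  string -> string, writer required: meta.city aligns to meta.city
  float64 -> float64, writer required: meta.price aligns to meta.price
  violation R3 at meta.email
  => backward verdict for Ticket: BREAKING, 1 violation(s)
forward pass over Ticket, reader schema v1, writer schema v2:
  Meta -> Meta, writer required: meta aligns to meta
  bytes -> bytes, writer optional: payload aligns to payload
  string -> string, writer optional: label aligns to label
  float64 -> int32, writer optional: duration aligns to duration
  int32 -> string, writer required: meta.email aligns to meta.email
  string -> string, writer required: meta.city aligns to meta.city
  float64 -> float64, writer required: meta.price aligns to meta.price
  violation R3 at duration
  violation R3 at meta.email
  => forward verdict for Ticket: BREAKING, 2 violation(s)

backward: BREAKING [(meta.email, R3)]; forward: BREAKING [(duration, R3), (meta.email, R3)]


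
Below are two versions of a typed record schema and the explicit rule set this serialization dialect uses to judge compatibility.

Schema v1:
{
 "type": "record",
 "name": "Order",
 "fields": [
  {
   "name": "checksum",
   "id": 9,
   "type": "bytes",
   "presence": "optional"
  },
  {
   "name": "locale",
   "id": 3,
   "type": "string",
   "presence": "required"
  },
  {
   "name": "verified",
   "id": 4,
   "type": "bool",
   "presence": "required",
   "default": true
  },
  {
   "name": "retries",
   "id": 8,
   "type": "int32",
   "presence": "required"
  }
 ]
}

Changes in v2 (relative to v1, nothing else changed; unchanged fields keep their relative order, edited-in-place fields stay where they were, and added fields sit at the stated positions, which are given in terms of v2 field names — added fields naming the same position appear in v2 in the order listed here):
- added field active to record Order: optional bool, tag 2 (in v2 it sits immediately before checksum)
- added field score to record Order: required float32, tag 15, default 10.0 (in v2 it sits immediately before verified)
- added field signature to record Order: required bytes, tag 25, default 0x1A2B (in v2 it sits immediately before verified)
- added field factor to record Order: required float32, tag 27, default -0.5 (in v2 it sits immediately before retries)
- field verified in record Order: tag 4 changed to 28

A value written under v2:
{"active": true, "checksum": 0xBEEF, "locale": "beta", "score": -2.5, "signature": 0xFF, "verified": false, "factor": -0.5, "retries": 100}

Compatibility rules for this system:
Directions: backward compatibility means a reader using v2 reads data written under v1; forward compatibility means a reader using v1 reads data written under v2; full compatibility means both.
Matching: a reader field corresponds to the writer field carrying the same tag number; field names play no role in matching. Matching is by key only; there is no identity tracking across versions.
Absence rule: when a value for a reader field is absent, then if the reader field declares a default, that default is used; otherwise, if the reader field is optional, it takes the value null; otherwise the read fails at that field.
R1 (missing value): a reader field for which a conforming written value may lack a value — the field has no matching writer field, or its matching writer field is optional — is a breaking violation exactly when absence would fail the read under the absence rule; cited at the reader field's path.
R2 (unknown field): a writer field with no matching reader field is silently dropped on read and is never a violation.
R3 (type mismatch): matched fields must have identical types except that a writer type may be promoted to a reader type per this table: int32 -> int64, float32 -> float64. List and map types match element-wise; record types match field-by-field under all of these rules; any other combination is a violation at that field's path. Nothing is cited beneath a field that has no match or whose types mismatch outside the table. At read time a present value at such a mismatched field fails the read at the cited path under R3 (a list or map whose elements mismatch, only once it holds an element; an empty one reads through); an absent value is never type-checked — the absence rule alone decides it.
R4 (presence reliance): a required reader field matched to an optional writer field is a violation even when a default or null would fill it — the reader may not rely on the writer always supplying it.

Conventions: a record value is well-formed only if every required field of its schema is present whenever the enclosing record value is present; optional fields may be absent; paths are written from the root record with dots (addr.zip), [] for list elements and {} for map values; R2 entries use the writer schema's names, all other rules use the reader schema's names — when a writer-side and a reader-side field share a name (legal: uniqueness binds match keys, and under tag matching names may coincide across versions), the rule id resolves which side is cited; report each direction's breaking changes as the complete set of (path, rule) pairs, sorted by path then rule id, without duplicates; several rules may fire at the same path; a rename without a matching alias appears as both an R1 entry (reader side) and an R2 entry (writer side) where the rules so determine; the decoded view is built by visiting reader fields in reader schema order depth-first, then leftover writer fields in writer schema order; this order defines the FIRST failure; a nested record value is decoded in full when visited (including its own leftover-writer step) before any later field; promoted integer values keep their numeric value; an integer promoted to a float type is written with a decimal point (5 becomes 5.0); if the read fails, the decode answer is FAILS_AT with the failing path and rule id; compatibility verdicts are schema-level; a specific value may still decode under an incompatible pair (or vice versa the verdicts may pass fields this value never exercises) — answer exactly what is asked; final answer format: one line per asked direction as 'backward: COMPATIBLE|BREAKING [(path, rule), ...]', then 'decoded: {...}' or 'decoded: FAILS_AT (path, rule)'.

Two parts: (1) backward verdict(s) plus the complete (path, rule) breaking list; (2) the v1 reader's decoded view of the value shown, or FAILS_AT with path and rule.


backward: COMPATIBLE []; decoded: {"checksum": 0xBEEF, "locale": "beta", "verified": true, "retries": 100}

each type pair in Order: writer, then reader
backward on Order — v2 reading data written by v1:
  no writer field matches reader active
  checksum: bytes -> bytes, writer optional; from checksum
  locale: string -> string, writer required; from locale
  no writer field matches reader score
  no writer field matches reader signature
  no writer field matches reader verified
  no writer field matches reader factor
  retries: int32 -> int32, writer required; from retries
  writer verified: unknown to reader
  nothing fires on Order: backward is COMPATIBLE
decoding the Order value with the v1 reader:
  checksum := 0xBEEF
  locale := "beta"
  verified := true (no value, default fills)
  retries := 100
  writer active: unmatched, discarded
  writer score: unmatched, discarded
  writer signature: unmatched, discarded
  writer verified: unmatched, discarded
  writer factor: unmatched, discarded
  => decoded: {"checksum": 0xBEEF, "locale": "beta", "verified": true, "retries": 100}
diffs on Order not affecting the asked answer:
  added field signature to record Order: required bytes, tag 25, default 0x1A2B (in v2 it sits immediately before verified) -> inert for the asked Order verdict: nothing fires
  added field factor to record Order: required float32, tag 27, default -0.5 (in v2 it sits immediately before retries) -> inert for the asked Order verdict: nothing fires
  added field score to record Order: required float32, tag 15, default 10.0 (in v2 it sits immediately before verified) -> inert for the asked Order verdict: nothing fires
  added field active to record Order: optional bool, tag 2 (in v2 it sits immediately before checksum) -> inert for the asked Order verdict: nothing fires


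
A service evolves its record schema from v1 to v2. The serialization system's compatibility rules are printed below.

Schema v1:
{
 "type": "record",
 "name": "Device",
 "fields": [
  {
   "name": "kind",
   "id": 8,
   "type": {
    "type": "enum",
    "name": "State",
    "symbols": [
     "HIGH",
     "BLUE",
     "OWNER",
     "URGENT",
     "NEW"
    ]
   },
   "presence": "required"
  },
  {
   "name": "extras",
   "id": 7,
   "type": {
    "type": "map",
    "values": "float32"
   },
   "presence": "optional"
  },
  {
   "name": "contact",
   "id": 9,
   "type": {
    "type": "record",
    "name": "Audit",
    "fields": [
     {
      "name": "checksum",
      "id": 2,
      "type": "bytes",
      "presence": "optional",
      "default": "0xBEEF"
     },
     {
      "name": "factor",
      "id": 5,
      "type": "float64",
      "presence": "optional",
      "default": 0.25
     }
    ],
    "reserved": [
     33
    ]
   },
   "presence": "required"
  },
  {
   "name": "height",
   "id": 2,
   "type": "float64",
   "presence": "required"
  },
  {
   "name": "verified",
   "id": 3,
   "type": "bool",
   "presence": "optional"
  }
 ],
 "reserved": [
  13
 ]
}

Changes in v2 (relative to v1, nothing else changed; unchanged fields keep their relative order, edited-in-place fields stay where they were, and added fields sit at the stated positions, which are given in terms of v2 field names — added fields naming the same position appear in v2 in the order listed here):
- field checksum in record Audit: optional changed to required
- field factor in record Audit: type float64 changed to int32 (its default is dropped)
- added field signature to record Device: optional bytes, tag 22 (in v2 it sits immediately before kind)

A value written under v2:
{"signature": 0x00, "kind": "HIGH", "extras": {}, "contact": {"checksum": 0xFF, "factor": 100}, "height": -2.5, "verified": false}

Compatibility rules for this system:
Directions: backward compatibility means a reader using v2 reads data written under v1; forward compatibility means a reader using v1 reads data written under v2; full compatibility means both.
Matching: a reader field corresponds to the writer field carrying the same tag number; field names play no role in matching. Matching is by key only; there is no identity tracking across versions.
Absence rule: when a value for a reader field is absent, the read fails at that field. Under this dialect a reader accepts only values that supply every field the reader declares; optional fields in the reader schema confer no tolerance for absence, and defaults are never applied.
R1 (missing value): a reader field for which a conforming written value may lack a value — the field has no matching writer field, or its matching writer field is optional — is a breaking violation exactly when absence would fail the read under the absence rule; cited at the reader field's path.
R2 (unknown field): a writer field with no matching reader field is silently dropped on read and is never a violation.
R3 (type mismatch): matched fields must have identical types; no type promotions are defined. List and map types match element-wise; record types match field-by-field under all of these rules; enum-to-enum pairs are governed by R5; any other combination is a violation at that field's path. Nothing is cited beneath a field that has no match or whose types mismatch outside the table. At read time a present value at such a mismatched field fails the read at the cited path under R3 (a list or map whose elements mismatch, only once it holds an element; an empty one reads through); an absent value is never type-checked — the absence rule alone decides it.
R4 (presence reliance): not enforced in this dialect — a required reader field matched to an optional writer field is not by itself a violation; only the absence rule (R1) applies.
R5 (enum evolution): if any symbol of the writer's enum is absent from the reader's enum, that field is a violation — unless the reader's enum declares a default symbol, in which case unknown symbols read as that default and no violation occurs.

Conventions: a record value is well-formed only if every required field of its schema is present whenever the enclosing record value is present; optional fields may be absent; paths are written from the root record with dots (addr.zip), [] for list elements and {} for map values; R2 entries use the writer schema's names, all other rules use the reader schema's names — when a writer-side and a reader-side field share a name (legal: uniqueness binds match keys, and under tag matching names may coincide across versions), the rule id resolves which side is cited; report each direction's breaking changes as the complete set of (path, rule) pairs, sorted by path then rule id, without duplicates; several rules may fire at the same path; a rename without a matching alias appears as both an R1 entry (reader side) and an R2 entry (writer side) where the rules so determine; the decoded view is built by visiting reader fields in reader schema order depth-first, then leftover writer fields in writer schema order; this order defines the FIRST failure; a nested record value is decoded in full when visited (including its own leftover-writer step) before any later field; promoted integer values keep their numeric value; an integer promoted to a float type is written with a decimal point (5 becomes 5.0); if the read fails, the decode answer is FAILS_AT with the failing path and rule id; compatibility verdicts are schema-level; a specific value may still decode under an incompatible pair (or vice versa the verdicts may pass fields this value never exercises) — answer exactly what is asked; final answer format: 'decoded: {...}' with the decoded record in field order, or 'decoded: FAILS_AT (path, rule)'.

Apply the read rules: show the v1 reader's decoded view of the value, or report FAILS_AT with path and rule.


in Device below, arrows point writer -> reader
decode walk for Device under reader schema v1:
  kind := "HIGH"
  extras := {}
  contact.checksum := 0xFF
  read fails at contact.factor under R3
  => FAILS_AT (contact.factor, R3)
the other Device changes do not affect what is asked:
  field checksum in record Audit: optional changed to required -> matters for Device compatibility verdicts, not for this value's decode
  added field signature to record Device: optional bytes, tag 22 (in v2 it sits immediately before kind) -> matters for Device compatibility verdicts, not for this value's decode

decoded: FAILS_AT (contact.factor, R3)


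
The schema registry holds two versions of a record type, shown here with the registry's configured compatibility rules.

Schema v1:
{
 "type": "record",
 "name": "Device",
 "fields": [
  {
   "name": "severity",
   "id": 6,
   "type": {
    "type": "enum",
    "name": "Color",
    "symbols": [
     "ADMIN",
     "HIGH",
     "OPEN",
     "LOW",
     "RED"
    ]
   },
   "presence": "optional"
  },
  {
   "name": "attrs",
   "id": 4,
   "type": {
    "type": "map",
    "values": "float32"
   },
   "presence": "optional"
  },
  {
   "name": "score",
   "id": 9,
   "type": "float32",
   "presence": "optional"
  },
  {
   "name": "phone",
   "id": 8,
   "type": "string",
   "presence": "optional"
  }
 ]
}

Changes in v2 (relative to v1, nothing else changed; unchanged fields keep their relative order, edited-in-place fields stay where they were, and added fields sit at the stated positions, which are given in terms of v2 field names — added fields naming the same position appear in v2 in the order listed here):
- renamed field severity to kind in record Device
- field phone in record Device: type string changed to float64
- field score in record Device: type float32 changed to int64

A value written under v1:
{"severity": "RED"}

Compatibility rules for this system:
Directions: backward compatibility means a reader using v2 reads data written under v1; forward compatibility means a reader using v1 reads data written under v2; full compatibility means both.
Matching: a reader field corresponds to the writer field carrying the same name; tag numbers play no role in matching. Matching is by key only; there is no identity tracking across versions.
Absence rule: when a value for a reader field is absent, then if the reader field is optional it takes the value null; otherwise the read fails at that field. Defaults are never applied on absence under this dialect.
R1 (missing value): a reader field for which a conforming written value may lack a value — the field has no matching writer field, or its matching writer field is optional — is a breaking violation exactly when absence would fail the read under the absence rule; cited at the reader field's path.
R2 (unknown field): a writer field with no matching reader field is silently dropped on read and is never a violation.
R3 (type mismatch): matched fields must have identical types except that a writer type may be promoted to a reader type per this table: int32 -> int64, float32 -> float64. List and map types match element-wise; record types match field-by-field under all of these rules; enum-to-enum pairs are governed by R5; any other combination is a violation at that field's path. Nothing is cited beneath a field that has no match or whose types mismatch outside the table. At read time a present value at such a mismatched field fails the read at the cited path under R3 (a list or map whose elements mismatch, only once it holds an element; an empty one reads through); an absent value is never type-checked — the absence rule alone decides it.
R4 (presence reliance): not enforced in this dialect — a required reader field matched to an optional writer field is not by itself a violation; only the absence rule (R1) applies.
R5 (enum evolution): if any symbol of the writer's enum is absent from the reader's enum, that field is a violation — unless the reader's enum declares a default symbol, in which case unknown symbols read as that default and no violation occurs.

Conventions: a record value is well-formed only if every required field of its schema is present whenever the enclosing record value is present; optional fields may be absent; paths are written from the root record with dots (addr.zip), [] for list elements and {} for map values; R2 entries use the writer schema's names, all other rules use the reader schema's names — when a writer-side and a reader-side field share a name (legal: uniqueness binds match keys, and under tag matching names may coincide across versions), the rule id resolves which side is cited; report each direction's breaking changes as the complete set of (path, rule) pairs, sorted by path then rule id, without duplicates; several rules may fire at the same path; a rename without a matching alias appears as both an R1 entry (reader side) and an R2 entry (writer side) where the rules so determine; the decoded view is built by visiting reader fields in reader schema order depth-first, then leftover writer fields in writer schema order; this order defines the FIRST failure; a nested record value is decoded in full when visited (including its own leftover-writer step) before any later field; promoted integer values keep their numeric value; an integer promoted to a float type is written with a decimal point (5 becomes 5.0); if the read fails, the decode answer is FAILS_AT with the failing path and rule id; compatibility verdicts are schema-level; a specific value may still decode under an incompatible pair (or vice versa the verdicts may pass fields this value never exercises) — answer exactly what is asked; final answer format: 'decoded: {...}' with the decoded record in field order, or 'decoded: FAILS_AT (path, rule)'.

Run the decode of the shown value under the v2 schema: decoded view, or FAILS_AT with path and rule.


arrows below run writer -> reader for Device
decode walk for Device under reader schema v2:
  kind := null (not supplied -> null)
  attrs := null (not supplied -> null)
  score := null (not supplied -> null)
  phone := null (not supplied -> null)
  writer severity: unmatched, discarded
  => decoded: {"kind": null, "attrs": null, "score": null, "phone": null}
the rest of the Device diff is inert for this question:
  field phone in record Device: type string changed to float64 -> affects the rule determinations only; this particular Device value decodes identically
  field score in record Device: type float32 changed to int64 -> affects the rule determinations only; this particular Device value decodes identically

decoded: {"kind": null, "attrs": null, "score": null, "phone": null}


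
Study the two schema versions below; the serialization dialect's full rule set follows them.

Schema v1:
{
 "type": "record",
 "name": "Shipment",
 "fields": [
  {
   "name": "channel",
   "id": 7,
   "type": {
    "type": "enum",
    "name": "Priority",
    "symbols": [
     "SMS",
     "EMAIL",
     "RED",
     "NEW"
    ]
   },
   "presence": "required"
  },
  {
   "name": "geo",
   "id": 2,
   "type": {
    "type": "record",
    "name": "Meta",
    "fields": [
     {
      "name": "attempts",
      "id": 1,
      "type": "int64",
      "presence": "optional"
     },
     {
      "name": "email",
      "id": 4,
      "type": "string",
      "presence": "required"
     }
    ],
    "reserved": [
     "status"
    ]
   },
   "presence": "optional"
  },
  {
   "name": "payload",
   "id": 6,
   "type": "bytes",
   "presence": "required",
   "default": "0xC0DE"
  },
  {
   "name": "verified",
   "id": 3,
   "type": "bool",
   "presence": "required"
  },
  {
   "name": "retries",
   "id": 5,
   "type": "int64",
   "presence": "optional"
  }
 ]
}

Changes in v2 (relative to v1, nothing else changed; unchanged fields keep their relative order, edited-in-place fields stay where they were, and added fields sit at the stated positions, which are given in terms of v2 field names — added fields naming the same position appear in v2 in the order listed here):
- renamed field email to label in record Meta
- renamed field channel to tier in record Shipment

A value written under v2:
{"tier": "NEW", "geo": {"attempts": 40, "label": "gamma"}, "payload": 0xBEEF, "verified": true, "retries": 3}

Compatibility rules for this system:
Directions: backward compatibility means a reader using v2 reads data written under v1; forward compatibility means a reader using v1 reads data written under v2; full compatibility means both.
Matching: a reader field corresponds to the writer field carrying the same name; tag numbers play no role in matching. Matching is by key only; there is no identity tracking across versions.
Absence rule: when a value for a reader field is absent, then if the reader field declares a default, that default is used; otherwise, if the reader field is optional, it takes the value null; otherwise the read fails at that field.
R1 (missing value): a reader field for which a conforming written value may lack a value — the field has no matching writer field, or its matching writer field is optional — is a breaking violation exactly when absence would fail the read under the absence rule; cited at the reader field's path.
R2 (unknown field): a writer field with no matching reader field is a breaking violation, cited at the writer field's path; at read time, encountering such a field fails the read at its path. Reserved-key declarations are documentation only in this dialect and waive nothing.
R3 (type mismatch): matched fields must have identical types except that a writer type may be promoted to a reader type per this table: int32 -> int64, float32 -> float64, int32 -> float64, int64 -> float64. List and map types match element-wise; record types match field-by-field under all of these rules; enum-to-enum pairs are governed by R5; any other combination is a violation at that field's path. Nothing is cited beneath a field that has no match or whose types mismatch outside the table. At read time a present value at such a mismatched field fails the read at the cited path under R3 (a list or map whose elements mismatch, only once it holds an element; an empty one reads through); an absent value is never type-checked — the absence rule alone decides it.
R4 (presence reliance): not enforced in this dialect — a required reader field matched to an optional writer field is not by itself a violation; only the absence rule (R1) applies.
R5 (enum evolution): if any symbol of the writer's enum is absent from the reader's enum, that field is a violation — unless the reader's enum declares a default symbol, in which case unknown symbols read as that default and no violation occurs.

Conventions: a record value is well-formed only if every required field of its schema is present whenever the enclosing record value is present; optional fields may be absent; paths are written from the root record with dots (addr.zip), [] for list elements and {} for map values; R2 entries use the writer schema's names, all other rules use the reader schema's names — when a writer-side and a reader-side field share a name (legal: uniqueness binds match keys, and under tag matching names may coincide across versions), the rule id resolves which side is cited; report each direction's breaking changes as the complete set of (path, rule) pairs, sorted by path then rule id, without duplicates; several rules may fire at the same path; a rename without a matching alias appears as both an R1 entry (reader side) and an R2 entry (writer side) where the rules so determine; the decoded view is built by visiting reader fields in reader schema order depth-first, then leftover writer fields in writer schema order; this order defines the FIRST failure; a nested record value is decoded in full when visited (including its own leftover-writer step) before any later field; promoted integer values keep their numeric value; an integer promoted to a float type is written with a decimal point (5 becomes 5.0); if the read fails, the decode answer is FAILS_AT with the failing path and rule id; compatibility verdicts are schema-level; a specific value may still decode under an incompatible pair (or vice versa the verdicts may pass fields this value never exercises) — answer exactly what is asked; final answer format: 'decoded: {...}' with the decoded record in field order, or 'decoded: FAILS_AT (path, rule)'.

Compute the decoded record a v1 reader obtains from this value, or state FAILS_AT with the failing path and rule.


in Shipment below, arrows point writer -> reader
decode (reader v1):
  read fails at channel under R1 (no fill)
  => FAILS_AT (channel, R1)
the other Shipment changes do not affect what is asked:
  renamed field email to label in record Meta -> affects the rule determinations only; this particular Shipment value decodes identically

decoded: FAILS_AT (channel, R1)


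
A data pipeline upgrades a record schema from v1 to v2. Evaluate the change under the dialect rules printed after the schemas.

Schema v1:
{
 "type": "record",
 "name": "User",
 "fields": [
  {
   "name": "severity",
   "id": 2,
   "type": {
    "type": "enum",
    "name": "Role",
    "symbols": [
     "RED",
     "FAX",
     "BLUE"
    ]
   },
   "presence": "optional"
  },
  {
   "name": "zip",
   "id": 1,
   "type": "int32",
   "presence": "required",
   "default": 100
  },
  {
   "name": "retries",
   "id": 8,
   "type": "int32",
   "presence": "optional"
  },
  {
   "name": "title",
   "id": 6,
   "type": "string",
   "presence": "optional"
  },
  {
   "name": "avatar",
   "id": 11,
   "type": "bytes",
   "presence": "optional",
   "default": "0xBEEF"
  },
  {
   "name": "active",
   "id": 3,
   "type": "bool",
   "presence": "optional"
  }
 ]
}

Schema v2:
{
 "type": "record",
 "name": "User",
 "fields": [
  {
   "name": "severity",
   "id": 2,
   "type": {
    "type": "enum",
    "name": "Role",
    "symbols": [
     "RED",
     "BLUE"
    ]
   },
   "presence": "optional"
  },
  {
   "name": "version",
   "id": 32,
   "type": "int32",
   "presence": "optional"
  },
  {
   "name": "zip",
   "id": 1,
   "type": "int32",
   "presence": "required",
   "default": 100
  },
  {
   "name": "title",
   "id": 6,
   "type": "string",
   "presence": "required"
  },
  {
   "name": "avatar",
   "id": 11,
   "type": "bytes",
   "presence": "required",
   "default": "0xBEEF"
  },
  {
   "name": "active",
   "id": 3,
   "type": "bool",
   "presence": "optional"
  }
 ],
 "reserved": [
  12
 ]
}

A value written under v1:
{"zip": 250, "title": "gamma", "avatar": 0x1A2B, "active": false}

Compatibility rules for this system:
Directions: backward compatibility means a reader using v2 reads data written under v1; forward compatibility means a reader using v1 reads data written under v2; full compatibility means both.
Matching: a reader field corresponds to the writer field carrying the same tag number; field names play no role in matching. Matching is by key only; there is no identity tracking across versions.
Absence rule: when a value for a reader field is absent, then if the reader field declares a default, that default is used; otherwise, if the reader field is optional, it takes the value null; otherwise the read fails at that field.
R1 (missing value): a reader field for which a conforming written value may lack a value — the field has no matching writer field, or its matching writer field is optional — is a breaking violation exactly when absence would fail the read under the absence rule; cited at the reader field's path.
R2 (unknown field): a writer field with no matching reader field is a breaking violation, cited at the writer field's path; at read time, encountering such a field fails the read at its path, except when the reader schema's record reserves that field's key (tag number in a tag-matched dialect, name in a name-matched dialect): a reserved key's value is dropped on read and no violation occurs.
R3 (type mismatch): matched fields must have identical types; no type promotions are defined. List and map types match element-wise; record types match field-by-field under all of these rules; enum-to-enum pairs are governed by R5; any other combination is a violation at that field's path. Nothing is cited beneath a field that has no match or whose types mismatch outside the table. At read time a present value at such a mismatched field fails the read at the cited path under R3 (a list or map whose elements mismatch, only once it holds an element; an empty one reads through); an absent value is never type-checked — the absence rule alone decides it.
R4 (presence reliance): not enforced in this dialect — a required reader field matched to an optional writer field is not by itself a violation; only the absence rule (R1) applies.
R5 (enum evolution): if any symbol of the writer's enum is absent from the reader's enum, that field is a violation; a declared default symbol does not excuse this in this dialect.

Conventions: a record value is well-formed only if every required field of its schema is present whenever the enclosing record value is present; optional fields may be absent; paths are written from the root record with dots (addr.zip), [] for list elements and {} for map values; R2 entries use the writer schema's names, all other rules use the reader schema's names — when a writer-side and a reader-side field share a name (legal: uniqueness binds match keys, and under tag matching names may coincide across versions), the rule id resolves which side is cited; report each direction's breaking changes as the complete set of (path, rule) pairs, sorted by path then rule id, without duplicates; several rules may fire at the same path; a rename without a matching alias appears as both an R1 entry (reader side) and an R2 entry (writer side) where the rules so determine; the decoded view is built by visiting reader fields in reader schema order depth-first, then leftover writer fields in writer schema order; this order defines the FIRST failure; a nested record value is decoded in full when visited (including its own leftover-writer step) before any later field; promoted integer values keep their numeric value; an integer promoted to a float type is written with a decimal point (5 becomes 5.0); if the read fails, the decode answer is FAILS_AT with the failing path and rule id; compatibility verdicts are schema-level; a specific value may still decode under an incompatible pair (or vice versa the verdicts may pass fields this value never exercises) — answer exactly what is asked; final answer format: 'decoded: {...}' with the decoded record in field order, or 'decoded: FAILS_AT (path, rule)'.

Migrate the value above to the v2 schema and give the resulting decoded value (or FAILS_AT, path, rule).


the writer's type comes first in each User pair
decoding the User value with the v2 reader:
  severity := null (absent, optional -> null)
  version := null (absent, optional -> null)
  zip := 250
  title := "gamma"
  avatar := 0x1A2B
  active := false
  => decoded: {"severity": null, "version": null, "zip": 250, "title": "gamma", "avatar": 0x1A2B, "active": false}
checking off the User differences that do not matter here:
  enum Role (field severity in record User): symbol FAX removed -> a verdict-level change on User — the shown value reads the same
  field avatar in record User: optional changed to required -> triggers nothing under the printed rules; the User answer is the same either way
  field title in record User: optional changed to required -> a verdict-level change on User — the shown value reads the same

decoded: {"severity": null, "version": null, "zip": 250, "title": "gamma", "avatar": 0x1A2B, "active": false}
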